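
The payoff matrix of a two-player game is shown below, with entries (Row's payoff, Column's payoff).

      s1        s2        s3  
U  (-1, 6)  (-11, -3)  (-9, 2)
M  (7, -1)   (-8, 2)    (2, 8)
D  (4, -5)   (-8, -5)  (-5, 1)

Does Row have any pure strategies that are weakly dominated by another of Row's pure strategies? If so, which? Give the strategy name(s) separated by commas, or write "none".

U, D

U: dominated, since M does at least as well everywhere (s1: 7>-1, s2: -8>-11, s3: 2>-9).
Nothing dominates M: U at s1 (7>-1); D at s1 (7>4).
D: dominated, since M does at least as well everywhere (s1: 7>4, s2: -8=-8, s3: 2>-5).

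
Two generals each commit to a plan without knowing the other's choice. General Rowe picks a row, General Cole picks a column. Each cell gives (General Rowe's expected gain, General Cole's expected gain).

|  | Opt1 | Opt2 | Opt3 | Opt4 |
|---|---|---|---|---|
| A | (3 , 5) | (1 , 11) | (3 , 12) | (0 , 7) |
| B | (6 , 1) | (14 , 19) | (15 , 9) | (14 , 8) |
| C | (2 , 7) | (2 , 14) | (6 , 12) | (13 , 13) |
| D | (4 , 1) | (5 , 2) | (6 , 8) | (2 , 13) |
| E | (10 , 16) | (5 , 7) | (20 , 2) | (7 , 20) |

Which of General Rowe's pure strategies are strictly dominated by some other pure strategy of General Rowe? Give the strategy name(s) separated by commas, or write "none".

A, C, D

A: dominated, since B does at least as well everywhere (Opt1: 6>3, Opt2: 14>1, Opt3: 15>3, Opt4: 14>0).
B: no other strategy beats it everywhere (A at Opt1 (6>3); C at Opt1 (6>2); D at Opt1 (6>4); E at Opt2 (14>5)).
C is strictly dominated by B (Opt1: 6>2, Opt2: 14>2, Opt3: 15>6, Opt4: 14>13).
D is strictly dominated by B (Opt1: 6>4, Opt2: 14>5, Opt3: 15>6, Opt4: 14>2).
E: no other strategy beats it everywhere (A at Opt1 (10>3); B at Opt1 (10>6); C at Opt1 (10>2); D at Opt1 (10>4)).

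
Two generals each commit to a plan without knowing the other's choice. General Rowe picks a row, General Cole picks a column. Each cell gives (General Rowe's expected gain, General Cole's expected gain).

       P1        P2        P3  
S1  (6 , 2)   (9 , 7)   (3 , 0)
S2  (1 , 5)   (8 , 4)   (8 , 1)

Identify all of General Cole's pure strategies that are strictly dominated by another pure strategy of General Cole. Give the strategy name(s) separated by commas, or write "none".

P1 is not dominated — it holds its own against P2 at S2 (5>4); P3 at S1 (2>0).
P2: no other strategy beats it everywhere (P1 at S1 (7>2); P3 at S1 (7>0)).
P3 is strictly dominated by P1 (S1: 2>0, S2: 5>1).

P3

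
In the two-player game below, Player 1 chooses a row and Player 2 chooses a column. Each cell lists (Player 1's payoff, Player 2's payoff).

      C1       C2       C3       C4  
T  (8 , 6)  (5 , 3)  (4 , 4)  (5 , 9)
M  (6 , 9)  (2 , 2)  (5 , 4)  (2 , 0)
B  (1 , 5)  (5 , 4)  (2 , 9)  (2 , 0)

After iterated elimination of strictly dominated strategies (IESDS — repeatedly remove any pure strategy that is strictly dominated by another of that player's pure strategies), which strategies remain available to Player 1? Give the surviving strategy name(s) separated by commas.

Player 2's strategy C2 is strictly dominated by C1 (T: 6>3, M: 9>2, B: 5>4) and is removed.
For Player 1, T strictly dominates B on the remaining columns (C1: 8>1, C3: 4>2, C4: 5>2); eliminate B.
For Player 2, C1 strictly dominates C3 on the remaining rows (T: 6>4, M: 9>4); eliminate C3.
Player 1's strategy M is strictly dominated by T (C1: 8>6, C4: 5>2) and is removed.
Player 2's strategy C1 is strictly dominated by C4 (T: 9>6) and is removed.
Among the remaining strategies, none is strictly dominated by another pure strategy of the same player, so the elimination stops.
Surviving strategies — Player 1: {T}; Player 2: {C4}.

T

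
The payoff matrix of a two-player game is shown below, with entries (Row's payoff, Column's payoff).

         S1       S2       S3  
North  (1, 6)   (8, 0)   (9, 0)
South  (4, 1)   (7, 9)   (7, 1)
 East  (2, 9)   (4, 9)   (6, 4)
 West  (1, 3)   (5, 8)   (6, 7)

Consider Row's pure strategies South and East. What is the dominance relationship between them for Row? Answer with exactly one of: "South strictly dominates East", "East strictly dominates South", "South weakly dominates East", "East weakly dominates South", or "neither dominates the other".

South's payoffs vs East's, by Column's action — S1: 4>2, S2: 7>4, S3: 7>6.
Every comparison favours South, so South strictly dominates East.

South strictly dominates East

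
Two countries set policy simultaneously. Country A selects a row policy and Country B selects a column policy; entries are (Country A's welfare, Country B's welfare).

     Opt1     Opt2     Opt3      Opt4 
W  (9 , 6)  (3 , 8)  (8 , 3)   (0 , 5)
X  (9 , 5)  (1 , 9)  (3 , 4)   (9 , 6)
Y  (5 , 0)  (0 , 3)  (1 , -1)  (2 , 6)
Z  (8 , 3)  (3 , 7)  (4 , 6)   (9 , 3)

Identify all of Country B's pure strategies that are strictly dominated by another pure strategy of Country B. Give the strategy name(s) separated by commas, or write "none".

Opt2 strictly dominates Opt1 — W: 8>6, X: 9>5, Y: 3>0, Z: 7>3.
Opt2 is not dominated — it holds its own against Opt1 at W (8>6); Opt3 at W (8>3); Opt4 at W (8>5).
Opt3: dominated, since Opt2 does at least as well everywhere (W: 8>3, X: 9>4, Y: 3>-1, Z: 7>6).
Opt4 is not dominated — it holds its own against Opt1 at X (6>5); Opt2 at Y (6>3); Opt3 at W (5>3).

Opt1, Opt3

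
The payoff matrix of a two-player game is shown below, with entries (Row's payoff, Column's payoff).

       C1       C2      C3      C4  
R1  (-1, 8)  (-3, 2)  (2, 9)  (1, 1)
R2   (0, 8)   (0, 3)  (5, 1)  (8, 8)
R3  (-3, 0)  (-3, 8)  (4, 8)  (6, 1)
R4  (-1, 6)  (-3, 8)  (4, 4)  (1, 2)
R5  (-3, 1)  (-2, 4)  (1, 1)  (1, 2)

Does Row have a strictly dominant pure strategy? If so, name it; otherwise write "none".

R2

R2 vs R1: C1: 0>-1, C2: 0>-3, C3: 5>2, C4: 8>1.
R2 vs R3: C1: 0>-3, C2: 0>-3, C3: 5>4, C4: 8>6.
R2 vs R4: C1: 0>-1, C2: 0>-3, C3: 5>4, C4: 8>1.
R2 vs R5: C1: 0>-3, C2: 0>-2, C3: 5>1, C4: 8>1.
R2 strictly beats every other strategy against every opponent action, so it is strictly dominant.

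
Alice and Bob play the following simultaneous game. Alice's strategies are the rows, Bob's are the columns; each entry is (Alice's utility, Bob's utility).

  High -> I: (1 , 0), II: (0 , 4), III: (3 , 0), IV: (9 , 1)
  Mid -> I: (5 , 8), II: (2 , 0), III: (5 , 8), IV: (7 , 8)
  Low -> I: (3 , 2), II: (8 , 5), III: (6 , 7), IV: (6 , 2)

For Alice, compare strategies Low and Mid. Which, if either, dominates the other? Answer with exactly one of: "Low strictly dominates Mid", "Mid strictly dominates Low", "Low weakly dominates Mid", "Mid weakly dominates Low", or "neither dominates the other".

Low's payoffs vs Mid's, by Bob's action — I: 3<5, II: 8>2, III: 6>5, IV: 6<7.
Low does better at II, III but worse at I, IV; neither strategy dominates the other.

neither dominates the other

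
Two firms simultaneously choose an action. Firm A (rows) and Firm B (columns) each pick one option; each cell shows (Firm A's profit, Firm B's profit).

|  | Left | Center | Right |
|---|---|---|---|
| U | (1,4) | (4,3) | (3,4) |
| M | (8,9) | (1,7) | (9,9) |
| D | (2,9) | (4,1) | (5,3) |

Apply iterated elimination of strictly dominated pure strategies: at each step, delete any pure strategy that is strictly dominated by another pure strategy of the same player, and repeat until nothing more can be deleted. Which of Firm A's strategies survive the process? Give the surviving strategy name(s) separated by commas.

Column Center is eliminated: Left beats it against every remaining row (U: 4>3, M: 9>7, D: 9>1).
Row U is eliminated: M beats it against every remaining column (Left: 8>1, Right: 9>3).
Row D is eliminated: M beats it against every remaining column (Left: 8>2, Right: 9>5).
Among the remaining strategies, none is strictly dominated by another pure strategy of the same player, so the elimination stops.
Surviving strategies — Firm A: {M}; Firm B: {Left, Right}.

M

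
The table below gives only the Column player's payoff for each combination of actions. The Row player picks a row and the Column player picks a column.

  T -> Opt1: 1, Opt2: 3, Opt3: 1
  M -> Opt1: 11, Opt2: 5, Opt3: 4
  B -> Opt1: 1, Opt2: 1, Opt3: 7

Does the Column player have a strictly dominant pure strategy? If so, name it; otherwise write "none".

Opt1 fails to dominate Opt2 at T (1<3).
Opt2 fails to dominate Opt1 at M (5<11).
Opt3 fails to dominate Opt1 at T (1=1).
No single strategy dominates all the others.

none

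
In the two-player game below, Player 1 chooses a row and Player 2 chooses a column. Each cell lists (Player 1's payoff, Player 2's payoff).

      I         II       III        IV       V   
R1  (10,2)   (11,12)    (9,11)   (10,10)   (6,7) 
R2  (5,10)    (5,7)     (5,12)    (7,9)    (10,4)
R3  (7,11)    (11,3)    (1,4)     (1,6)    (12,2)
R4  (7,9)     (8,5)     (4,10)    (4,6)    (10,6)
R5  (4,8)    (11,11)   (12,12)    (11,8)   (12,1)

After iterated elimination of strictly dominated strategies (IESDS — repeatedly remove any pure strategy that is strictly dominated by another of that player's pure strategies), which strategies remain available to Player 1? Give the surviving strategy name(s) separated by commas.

R1, R3, R5

Player 2's strategy V is strictly dominated by III (R1: 11>7, R2: 12>4, R3: 4>2, R4: 10>6, R5: 12>1) and is removed.
Row R2 is eliminated: R1 beats it against every remaining column (I: 10>5, II: 11>5, III: 9>5, IV: 10>7).
For Player 1, R1 strictly dominates R4 on the remaining columns (I: 10>7, II: 11>8, III: 9>4, IV: 10>4); eliminate R4.
Among the remaining strategies, none is strictly dominated by another pure strategy of the same player, so the elimination stops.
Surviving strategies — Player 1: {R1, R3, R5}; Player 2: {I, II, III, IV}.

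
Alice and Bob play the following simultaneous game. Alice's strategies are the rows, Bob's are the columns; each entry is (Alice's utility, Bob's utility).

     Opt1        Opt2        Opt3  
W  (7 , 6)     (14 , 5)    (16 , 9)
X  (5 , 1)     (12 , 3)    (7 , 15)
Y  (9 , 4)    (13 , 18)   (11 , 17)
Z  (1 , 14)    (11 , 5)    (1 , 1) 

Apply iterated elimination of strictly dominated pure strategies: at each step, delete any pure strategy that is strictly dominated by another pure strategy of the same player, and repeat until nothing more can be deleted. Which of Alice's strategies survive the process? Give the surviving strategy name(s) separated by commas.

Alice's strategy X is strictly dominated by W (Opt1: 7>5, Opt2: 14>12, Opt3: 16>7) and is removed.
Row Z is eliminated: W beats it against every remaining column (Opt1: 7>1, Opt2: 14>11, Opt3: 16>1).
Bob's strategy Opt1 is strictly dominated by Opt3 (W: 9>6, Y: 17>4) and is removed.
Row Y is eliminated: W beats it against every remaining column (Opt2: 14>13, Opt3: 16>11).
Bob's strategy Opt2 is strictly dominated by Opt3 (W: 9>5) and is removed.
Among the remaining strategies, none is strictly dominated by another pure strategy of the same player, so the elimination stops.
Surviving strategies — Alice: {W}; Bob: {Opt3}.

W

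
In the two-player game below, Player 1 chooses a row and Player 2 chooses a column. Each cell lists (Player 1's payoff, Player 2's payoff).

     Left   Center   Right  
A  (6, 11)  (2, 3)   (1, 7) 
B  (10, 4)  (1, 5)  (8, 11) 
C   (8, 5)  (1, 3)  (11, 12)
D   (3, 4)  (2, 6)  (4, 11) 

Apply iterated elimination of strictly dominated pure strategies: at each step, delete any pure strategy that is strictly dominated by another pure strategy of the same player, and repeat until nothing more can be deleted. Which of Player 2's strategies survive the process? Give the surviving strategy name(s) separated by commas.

Column Center is eliminated: Right beats it against every remaining row (A: 7>3, B: 11>5, C: 12>3, D: 11>6).
Row A is eliminated: B beats it against every remaining column (Left: 10>6, Right: 8>1).
For Player 1, B strictly dominates D on the remaining columns (Left: 10>3, Right: 8>4); eliminate D.
For Player 2, Right strictly dominates Left on the remaining rows (B: 11>4, C: 12>5); eliminate Left.
Row B is eliminated: C beats it against every remaining column (Right: 11>8).
Among the remaining strategies, none is strictly dominated by another pure strategy of the same player, so the elimination stops.
Surviving strategies — Player 1: {C}; Player 2: {Right}.

Right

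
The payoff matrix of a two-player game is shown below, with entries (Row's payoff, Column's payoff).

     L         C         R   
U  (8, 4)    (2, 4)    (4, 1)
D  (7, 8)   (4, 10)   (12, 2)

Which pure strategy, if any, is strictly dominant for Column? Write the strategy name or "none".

none

L fails to dominate C at U (4=4).
C fails to dominate L at U (4=4).
R fails to dominate L at U (1<4).
No single strategy dominates all the others.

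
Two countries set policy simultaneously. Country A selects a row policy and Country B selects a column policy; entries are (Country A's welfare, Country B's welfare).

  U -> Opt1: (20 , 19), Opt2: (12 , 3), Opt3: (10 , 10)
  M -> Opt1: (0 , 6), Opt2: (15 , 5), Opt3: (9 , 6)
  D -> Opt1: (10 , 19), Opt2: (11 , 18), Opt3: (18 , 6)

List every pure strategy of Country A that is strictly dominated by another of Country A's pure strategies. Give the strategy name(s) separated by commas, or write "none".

Nothing dominates U: M at Opt1 (20>0); D at Opt1 (20>10).
M: no other strategy beats it everywhere (U at Opt2 (15>12); D at Opt2 (15>11)).
Nothing dominates D: U at Opt3 (18>10); M at Opt1 (10>0).

none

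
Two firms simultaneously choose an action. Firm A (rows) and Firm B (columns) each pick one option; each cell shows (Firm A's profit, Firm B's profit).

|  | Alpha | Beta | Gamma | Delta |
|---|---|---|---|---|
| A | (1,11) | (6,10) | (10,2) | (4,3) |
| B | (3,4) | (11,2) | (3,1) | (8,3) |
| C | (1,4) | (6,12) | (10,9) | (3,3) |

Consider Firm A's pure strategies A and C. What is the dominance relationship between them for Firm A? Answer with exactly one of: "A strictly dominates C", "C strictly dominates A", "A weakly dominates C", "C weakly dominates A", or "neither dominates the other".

A's payoffs vs C's, by Firm B's action — Alpha: 1=1, Beta: 6=6, Gamma: 10=10, Delta: 4>3.
A is at least as good everywhere and strictly better somewhere (tied only at Alpha, Beta, Gamma), so A weakly but not strictly dominates C.

A weakly dominates C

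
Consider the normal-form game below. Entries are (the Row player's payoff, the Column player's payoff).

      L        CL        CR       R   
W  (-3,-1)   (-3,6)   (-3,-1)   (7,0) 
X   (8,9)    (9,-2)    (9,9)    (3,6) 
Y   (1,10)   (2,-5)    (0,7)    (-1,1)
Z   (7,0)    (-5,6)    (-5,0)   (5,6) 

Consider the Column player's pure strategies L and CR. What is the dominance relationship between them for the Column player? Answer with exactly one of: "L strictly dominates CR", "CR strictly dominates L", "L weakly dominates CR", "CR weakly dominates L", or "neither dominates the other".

Compare L to CR across every action of the Row player: W: -1=-1, X: 9=9, Y: 10>7, Z: 0=0.
L is at least as good everywhere and strictly better somewhere (tied only at W, X, Z), so L weakly but not strictly dominates CR.

L weakly dominates CR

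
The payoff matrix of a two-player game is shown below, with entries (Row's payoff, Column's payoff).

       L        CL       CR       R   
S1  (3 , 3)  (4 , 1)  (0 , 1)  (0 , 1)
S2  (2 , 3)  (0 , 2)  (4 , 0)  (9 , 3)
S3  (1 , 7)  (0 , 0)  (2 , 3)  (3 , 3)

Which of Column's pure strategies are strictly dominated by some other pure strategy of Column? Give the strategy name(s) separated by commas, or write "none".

L is not dominated — it holds its own against CL at S1 (3>1); CR at S1 (3>1); R at S1 (3>1).
L strictly dominates CL — S1: 3>1, S2: 3>2, S3: 7>0.
L strictly dominates CR — S1: 3>1, S2: 3>0, S3: 7>3.
Nothing dominates R: L at S2 (3=3); CL at S1 (1=1); CR at S1 (1=1).

CL, CR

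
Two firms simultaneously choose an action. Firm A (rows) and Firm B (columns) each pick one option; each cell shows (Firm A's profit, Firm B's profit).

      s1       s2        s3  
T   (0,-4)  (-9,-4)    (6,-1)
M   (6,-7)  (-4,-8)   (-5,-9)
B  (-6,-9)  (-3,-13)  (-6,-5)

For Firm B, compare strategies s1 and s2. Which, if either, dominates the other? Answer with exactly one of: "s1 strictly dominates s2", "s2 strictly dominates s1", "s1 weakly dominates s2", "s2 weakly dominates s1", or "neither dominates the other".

s1 weakly dominates s2

s1's payoffs vs s2's, by Firm A's action — T: -4=-4, M: -7>-8, B: -9>-13.
s1 is at least as good everywhere and strictly better somewhere (tied only at T), so s1 weakly but not strictly dominates s2.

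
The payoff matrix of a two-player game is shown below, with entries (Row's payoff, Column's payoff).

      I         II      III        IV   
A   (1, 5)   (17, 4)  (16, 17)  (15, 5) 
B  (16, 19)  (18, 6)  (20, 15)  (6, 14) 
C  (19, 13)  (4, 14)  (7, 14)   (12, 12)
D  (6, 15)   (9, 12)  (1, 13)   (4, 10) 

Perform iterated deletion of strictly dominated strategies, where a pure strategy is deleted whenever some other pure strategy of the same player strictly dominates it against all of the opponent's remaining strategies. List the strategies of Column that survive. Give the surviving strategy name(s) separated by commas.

For Row, B strictly dominates D on the remaining columns (I: 16>6, II: 18>9, III: 20>1, IV: 6>4); eliminate D.
Column's strategy IV is strictly dominated by III (A: 17>5, B: 15>14, C: 14>12) and is removed.
Row's strategy A is strictly dominated by B (I: 16>1, II: 18>17, III: 20>16) and is removed.
Among the remaining strategies, none is strictly dominated by another pure strategy of the same player, so the elimination stops.
Surviving strategies — Row: {B, C}; Column: {I, II, III}.

I, II, III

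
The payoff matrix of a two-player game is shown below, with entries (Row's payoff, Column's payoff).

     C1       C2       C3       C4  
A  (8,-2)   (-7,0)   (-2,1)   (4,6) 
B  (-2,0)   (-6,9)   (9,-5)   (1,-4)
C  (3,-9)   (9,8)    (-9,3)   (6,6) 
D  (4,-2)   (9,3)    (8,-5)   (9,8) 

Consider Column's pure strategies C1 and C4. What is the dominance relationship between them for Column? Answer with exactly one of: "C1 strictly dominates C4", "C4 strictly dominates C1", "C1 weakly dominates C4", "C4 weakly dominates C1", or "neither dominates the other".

neither dominates the other

Compare C1 to C4 across every action of Row: A: -2<6, B: 0>-4, C: -9<6, D: -2<8.
C1 does better at B but worse at A, C, D; neither strategy dominates the other.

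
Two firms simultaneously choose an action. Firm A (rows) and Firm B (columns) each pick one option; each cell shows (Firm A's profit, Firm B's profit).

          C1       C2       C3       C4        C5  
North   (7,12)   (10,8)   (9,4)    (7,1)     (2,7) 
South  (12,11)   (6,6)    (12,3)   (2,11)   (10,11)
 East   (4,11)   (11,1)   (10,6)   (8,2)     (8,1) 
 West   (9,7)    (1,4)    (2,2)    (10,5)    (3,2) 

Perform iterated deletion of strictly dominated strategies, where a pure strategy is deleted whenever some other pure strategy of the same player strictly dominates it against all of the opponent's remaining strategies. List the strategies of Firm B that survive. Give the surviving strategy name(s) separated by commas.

C1, C4, C5

For Firm B, C1 strictly dominates C2 on the remaining rows (North: 12>8, South: 11>6, East: 11>1, West: 7>4); eliminate C2.
Firm B's strategy C3 is strictly dominated by C1 (North: 12>4, South: 11>3, East: 11>6, West: 7>2) and is removed.
Firm A's strategy North is strictly dominated by West (C1: 9>7, C4: 10>7, C5: 3>2) and is removed.
Among the remaining strategies, none is strictly dominated by another pure strategy of the same player, so the elimination stops.
Surviving strategies — Firm A: {South, East, West}; Firm B: {C1, C4, C5}.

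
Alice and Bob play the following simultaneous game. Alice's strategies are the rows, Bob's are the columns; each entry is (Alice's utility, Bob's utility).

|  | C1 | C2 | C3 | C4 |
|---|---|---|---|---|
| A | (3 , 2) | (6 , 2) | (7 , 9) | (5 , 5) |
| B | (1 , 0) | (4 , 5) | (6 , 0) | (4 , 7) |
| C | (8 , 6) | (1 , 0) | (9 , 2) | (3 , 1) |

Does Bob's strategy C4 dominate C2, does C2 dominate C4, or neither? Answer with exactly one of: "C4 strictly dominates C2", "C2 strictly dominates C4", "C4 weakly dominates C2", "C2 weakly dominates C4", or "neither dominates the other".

C4 strictly dominates C2

Compare C4 to C2 across each choice by Alice: A: 5>2, B: 7>5, C: 1>0.
Every comparison favours C4, so C4 strictly dominates C2.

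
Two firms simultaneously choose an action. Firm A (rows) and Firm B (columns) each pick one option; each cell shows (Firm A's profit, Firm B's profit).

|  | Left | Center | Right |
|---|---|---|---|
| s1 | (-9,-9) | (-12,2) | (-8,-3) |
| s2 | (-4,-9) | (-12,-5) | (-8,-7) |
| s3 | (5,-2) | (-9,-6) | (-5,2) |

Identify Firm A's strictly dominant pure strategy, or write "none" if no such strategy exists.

s3

s3 vs s1: Left: 5>-9, Center: -9>-12, Right: -5>-8.
s3 vs s2: Left: 5>-4, Center: -9>-12, Right: -5>-8.
s3 strictly beats every other strategy against every opponent action, so it is strictly dominant.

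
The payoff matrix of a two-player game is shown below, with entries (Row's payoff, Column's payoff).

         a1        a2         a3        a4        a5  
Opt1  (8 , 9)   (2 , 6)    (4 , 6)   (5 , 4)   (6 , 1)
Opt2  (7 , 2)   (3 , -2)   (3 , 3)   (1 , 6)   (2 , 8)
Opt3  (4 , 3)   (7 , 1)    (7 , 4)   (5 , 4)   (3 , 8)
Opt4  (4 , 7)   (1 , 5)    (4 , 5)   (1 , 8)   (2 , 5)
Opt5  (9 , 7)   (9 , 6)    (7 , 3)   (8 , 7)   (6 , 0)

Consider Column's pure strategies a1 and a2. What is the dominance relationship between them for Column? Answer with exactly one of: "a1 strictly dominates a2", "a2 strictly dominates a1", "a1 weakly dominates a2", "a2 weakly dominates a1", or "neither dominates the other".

a1 strictly dominates a2

Compare a1 to a2 across each choice by Row: Opt1: 9>6, Opt2: 2>-2, Opt3: 3>1, Opt4: 7>5, Opt5: 7>6.
a1 gives a strictly higher payoff against each choice by Row, so a1 strictly dominates a2.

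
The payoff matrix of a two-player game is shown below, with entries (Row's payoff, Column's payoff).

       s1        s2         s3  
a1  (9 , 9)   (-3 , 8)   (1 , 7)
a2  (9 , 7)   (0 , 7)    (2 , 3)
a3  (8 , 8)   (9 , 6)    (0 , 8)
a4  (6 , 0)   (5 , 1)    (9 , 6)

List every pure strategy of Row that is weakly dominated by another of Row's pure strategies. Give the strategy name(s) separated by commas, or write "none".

a1 is weakly dominated by a2 (s1: 9=9, s2: 0>-3, s3: 2>1).
a2 is not dominated — it holds its own against a1 at s2 (0>-3); a3 at s1 (9>8); a4 at s1 (9>6).
a3 is not dominated — it holds its own against a1 at s2 (9>-3); a2 at s2 (9>0); a4 at s1 (8>6).
a4 is not dominated — it holds its own against a1 at s2 (5>-3); a2 at s2 (5>0); a3 at s3 (9>0).

a1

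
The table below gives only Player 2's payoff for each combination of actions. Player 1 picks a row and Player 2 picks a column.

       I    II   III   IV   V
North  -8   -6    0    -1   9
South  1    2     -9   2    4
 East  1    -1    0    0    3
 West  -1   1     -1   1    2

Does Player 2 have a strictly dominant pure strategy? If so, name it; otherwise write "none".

V

V vs I: North: 9>-8, South: 4>1, East: 3>1, West: 2>-1.
V vs II: North: 9>-6, South: 4>2, East: 3>-1, West: 2>1.
V vs III: North: 9>0, South: 4>-9, East: 3>0, West: 2>-1.
V vs IV: North: 9>-1, South: 4>2, East: 3>0, West: 2>1.
V strictly beats every other strategy against every opponent action, so it is strictly dominant.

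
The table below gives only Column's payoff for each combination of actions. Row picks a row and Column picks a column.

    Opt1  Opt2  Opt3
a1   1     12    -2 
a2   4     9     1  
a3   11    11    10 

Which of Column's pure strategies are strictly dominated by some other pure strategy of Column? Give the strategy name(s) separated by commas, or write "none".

Opt3

Opt1: no other strategy beats it everywhere (Opt2 at a3 (11=11); Opt3 at a1 (1>-2)).
Opt2 is not dominated — it holds its own against Opt1 at a1 (12>1); Opt3 at a1 (12>-2).
Opt1 strictly dominates Opt3 — a1: 1>-2, a2: 4>1, a3: 11>10.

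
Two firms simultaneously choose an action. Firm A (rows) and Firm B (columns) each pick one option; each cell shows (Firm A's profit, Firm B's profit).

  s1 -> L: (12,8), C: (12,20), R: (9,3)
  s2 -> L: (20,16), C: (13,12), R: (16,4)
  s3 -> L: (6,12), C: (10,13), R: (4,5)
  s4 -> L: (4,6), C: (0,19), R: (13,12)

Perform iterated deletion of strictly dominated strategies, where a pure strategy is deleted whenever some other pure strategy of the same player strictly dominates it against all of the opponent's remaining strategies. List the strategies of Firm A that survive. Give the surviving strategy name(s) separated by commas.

s2

Row s1 is eliminated: s2 beats it against every remaining column (L: 20>12, C: 13>12, R: 16>9).
For Firm A, s2 strictly dominates s3 on the remaining columns (L: 20>6, C: 13>10, R: 16>4); eliminate s3.
For Firm A, s2 strictly dominates s4 on the remaining columns (L: 20>4, C: 13>0, R: 16>13); eliminate s4.
Column C is eliminated: L beats it against every remaining row (s2: 16>12).
For Firm B, L strictly dominates R on the remaining rows (s2: 16>4); eliminate R.
Among the remaining strategies, none is strictly dominated by another pure strategy of the same player, so the elimination stops.
Surviving strategies — Firm A: {s2}; Firm B: {L}.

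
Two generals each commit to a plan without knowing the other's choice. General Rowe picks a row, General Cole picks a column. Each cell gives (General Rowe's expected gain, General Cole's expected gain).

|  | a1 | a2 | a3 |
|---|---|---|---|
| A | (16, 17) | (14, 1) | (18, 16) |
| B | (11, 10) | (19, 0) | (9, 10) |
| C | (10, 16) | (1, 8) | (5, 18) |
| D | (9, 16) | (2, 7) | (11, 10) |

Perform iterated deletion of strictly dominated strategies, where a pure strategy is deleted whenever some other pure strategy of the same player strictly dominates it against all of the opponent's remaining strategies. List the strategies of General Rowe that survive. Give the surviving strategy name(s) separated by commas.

For General Rowe, A strictly dominates C on the remaining columns (a1: 16>10, a2: 14>1, a3: 18>5); eliminate C.
General Rowe's strategy D is strictly dominated by A (a1: 16>9, a2: 14>2, a3: 18>11) and is removed.
Column a2 is eliminated: a1 beats it against every remaining row (A: 17>1, B: 10>0).
Row B is eliminated: A beats it against every remaining column (a1: 16>11, a3: 18>9).
Column a3 is eliminated: a1 beats it against every remaining row (A: 17>16).
Among the remaining strategies, none is strictly dominated by another pure strategy of the same player, so the elimination stops.
Surviving strategies — General Rowe: {A}; General Cole: {a1}.

A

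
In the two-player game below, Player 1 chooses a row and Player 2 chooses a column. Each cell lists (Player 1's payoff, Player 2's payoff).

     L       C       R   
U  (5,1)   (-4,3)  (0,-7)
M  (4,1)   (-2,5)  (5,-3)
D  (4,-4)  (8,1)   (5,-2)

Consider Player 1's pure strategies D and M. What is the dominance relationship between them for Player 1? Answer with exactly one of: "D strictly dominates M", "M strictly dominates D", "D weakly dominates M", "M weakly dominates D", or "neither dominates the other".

Compare D to M across every action of Player 2: L: 4=4, C: 8>-2, R: 5=5.
D is at least as good everywhere and strictly better somewhere (tied only at L, R), so D weakly but not strictly dominates M.

D weakly dominates M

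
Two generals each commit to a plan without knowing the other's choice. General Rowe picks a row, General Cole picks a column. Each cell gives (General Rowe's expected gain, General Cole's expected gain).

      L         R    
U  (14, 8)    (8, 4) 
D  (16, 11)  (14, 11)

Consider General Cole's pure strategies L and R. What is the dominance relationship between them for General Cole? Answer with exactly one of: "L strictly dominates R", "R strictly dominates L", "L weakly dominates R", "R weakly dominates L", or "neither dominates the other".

L weakly dominates R

Compare L to R across each choice by General Rowe: U: 8>4, D: 11=11.
L is at least as good everywhere and strictly better somewhere (tied only at D), so L weakly but not strictly dominates R.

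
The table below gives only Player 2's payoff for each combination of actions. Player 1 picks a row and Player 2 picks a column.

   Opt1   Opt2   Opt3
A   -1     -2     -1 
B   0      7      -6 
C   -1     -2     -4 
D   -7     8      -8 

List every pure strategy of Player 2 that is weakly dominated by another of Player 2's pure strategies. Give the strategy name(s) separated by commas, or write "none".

Nothing dominates Opt1: Opt2 at A (-1>-2); Opt3 at B (0>-6).
Nothing dominates Opt2: Opt1 at B (7>0); Opt3 at B (7>-6).
Opt3: dominated, since Opt1 does at least as well everywhere (A: -1=-1, B: 0>-6, C: -1>-4, D: -7>-8).

Opt3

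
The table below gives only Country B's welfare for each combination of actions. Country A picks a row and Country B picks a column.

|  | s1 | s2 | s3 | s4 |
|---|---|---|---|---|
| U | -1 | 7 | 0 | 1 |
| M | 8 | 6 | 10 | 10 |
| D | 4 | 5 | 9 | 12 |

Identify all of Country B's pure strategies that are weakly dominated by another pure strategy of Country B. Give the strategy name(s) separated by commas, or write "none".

s1: dominated, since s3 does at least as well everywhere (U: 0>-1, M: 10>8, D: 9>4).
s2: no other strategy beats it everywhere (s1 at U (7>-1); s3 at U (7>0); s4 at U (7>1)).
s3: dominated, since s4 does at least as well everywhere (U: 1>0, M: 10=10, D: 12>9).
s4 is not dominated — it holds its own against s1 at U (1>-1); s2 at M (10>6); s3 at U (1>0).

s1, s3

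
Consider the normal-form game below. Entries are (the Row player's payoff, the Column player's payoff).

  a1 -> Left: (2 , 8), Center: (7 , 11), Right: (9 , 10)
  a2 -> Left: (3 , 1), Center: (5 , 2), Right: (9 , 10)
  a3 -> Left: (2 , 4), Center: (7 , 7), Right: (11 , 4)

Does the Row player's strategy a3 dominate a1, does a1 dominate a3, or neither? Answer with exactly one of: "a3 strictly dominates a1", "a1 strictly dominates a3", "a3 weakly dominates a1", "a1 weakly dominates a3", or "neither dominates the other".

Compare a3 to a1 across every action of the Column player: Left: 2=2, Center: 7=7, Right: 11>9.
a3 is at least as good everywhere and strictly better somewhere (tied only at Left, Center), so a3 weakly but not strictly dominates a1.

a3 weakly dominates a1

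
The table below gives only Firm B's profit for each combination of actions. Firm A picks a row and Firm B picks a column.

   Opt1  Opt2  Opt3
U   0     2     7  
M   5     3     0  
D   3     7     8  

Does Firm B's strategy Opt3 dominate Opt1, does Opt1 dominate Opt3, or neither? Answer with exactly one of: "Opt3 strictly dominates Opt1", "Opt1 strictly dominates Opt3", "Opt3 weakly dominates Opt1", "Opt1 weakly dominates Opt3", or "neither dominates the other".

neither dominates the other

Opt3's payoffs vs Opt1's, by Firm A's action — U: 7>0, M: 0<5, D: 8>3.
Opt3 does better at U, D but worse at M; neither strategy dominates the other.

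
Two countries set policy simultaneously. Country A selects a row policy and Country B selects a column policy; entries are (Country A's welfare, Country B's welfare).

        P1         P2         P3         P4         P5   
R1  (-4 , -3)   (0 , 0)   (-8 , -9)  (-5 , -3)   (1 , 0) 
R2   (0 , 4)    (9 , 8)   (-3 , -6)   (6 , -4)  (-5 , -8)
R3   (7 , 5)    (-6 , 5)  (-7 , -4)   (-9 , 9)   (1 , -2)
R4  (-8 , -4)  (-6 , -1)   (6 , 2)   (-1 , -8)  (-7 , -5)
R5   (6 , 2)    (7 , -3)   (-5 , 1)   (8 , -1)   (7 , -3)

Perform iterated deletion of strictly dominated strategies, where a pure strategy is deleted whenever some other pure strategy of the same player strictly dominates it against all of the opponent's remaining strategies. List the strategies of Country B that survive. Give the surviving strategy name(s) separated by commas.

P1, P2, P3, P4

Country A's strategy R1 is strictly dominated by R5 (P1: 6>-4, P2: 7>0, P3: -5>-8, P4: 8>-5, P5: 7>1) and is removed.
Country B's strategy P5 is strictly dominated by P1 (R2: 4>-8, R3: 5>-2, R4: -4>-5, R5: 2>-3) and is removed.
Among the remaining strategies, none is strictly dominated by another pure strategy of the same player, so the elimination stops.
Surviving strategies — Country A: {R2, R3, R4, R5}; Country B: {P1, P2, P3, P4}.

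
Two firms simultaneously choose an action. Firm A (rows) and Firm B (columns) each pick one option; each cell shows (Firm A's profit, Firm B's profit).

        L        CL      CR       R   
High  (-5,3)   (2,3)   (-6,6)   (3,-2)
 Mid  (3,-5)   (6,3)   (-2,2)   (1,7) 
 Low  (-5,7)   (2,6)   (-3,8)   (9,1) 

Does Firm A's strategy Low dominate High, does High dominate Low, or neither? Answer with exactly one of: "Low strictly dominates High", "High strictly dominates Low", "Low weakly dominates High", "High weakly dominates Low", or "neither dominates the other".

Compare Low to High across every action of Firm B: L: -5=-5, CL: 2=2, CR: -3>-6, R: 9>3.
Low is at least as good everywhere and strictly better somewhere (tied only at L, CL), so Low weakly but not strictly dominates High.

Low weakly dominates High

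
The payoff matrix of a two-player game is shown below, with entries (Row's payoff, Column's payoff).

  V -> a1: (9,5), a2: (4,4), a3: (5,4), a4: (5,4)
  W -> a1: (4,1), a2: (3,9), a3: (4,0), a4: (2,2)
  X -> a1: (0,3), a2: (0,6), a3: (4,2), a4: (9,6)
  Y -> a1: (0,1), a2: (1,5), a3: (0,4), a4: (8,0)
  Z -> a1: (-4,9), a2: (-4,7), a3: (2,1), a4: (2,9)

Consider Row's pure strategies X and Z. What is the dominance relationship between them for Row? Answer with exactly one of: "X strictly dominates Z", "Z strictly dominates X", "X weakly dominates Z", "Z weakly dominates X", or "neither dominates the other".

Compare X to Z across each choice by Column: a1: 0>-4, a2: 0>-4, a3: 4>2, a4: 9>2.
Every comparison favours X, so X strictly dominates Z.

X strictly dominates Z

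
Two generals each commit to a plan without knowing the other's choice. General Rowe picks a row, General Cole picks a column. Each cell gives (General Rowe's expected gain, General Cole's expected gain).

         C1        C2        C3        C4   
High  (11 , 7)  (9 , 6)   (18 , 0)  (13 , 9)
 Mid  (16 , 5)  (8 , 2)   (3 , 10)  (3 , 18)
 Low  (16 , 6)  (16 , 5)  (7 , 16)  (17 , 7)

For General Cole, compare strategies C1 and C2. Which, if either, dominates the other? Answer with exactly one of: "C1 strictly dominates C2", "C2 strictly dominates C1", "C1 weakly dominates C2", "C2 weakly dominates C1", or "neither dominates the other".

C1 strictly dominates C2

C1's payoffs vs C2's, by General Rowe's action — High: 7>6, Mid: 5>2, Low: 6>5.
C1 gives a strictly higher payoff against each choice by General Rowe, so C1 strictly dominates C2.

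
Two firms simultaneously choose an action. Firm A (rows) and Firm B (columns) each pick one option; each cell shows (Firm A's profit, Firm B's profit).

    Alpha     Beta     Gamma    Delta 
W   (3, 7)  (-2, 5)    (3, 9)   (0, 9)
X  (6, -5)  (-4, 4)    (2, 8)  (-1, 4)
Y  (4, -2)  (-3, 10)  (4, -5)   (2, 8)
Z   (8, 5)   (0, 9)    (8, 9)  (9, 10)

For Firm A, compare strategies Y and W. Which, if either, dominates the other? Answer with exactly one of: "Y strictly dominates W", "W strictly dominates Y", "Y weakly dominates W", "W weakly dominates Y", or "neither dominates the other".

neither dominates the other

Compare Y to W across each opponent action: Alpha: 4>3, Beta: -3<-2, Gamma: 4>3, Delta: 2>0.
Y does better at Alpha, Gamma, Delta but worse at Beta; neither strategy dominates the other.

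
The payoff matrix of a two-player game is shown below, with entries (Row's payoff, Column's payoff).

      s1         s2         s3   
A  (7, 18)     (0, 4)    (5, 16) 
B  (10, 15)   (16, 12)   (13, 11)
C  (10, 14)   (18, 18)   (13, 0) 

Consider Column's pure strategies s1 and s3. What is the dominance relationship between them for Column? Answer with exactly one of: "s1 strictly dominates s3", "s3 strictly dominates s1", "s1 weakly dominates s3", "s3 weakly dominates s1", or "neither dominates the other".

Compare s1 to s3 across each choice by Row: A: 18>16, B: 15>11, C: 14>0.
Every comparison favours s1, so s1 strictly dominates s3.

s1 strictly dominates s3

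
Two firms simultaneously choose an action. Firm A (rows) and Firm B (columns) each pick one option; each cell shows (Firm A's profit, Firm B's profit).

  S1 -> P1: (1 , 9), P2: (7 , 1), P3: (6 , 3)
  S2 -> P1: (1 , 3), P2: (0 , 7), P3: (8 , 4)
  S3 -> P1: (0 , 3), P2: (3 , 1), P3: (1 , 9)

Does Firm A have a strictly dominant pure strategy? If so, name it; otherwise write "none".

S1 fails to dominate S2 at P1 (1=1).
S2 fails to dominate S1 at P1 (1=1).
S3 fails to dominate S1 at P1 (0<1).
No single strategy dominates all the others.

none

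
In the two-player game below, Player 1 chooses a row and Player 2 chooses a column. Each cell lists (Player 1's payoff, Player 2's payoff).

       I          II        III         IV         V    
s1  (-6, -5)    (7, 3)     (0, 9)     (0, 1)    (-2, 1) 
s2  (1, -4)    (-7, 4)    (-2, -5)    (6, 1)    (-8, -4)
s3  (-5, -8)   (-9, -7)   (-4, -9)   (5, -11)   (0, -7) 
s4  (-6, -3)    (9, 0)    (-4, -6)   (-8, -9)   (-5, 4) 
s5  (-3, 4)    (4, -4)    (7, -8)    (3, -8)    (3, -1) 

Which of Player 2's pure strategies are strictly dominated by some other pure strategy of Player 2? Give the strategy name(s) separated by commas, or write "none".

I: no other strategy beats it everywhere (II at s5 (4>-4); III at s2 (-4>-5); IV at s3 (-8>-11); V at s2 (-4=-4)).
Nothing dominates II: I at s1 (3>-5); III at s2 (4>-5); IV at s1 (3>1); V at s1 (3>1).
III: no other strategy beats it everywhere (I at s1 (9>-5); II at s1 (9>3); IV at s1 (9>1); V at s1 (9>1)).
IV is strictly dominated by II (s1: 3>1, s2: 4>1, s3: -7>-11, s4: 0>-9, s5: -4>-8).
Nothing dominates V: I at s1 (1>-5); II at s3 (-7=-7); III at s2 (-4>-5); IV at s1 (1=1).

IV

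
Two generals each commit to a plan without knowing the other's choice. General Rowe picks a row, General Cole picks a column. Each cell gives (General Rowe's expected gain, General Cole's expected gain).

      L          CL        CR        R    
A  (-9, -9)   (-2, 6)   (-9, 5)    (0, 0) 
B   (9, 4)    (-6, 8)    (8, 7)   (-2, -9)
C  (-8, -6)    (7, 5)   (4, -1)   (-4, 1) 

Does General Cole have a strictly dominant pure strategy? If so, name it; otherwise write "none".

CL

CL vs L: A: 6>-9, B: 8>4, C: 5>-6.
CL vs CR: A: 6>5, B: 8>7, C: 5>-1.
CL vs R: A: 6>0, B: 8>-9, C: 5>1.
CL strictly beats every other strategy against every opponent action, so it is strictly dominant.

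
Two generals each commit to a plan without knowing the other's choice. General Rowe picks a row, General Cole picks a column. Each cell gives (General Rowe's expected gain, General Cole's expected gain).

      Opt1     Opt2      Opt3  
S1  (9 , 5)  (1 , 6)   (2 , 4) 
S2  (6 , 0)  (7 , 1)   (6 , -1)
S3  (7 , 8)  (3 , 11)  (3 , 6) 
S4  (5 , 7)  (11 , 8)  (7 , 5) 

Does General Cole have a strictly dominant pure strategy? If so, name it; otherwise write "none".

Opt2

Opt2 vs Opt1: S1: 6>5, S2: 1>0, S3: 11>8, S4: 8>7.
Opt2 vs Opt3: S1: 6>4, S2: 1>-1, S3: 11>6, S4: 8>5.
Opt2 strictly beats every other strategy against every opponent action, so it is strictly dominant.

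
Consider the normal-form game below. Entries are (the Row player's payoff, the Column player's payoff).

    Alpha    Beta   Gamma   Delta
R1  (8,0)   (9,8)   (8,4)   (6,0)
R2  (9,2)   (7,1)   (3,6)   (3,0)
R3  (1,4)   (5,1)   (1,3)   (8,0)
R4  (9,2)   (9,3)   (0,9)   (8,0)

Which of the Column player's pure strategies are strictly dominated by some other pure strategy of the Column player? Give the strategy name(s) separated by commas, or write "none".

Nothing dominates Alpha: Beta at R2 (2>1); Gamma at R3 (4>3); Delta at R1 (0=0).
Nothing dominates Beta: Alpha at R1 (8>0); Gamma at R1 (8>4); Delta at R1 (8>0).
Gamma: no other strategy beats it everywhere (Alpha at R1 (4>0); Beta at R2 (6>1); Delta at R1 (4>0)).
Delta is strictly dominated by Beta (R1: 8>0, R2: 1>0, R3: 1>0, R4: 3>0).

Delta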